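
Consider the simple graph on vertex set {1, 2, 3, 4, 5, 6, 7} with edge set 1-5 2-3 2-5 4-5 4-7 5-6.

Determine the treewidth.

A width-1 tree decomposition is:
Bags: B1 = {4, 7}  B2 = {4, 5}  B3 = {1, 5}  B4 = {2, 5}  B5 = {5, 6}  B6 = {2, 3}
Tree: B1–B2, B2–B3, B2–B4, B3–B5, B4–B6
Every bag has size at most 2, so the width is 2 − 1 = 1 and tw(G) ≤ 1. G has an edge, so its treewidth is at least 1. Therefore the treewidth is 1.

1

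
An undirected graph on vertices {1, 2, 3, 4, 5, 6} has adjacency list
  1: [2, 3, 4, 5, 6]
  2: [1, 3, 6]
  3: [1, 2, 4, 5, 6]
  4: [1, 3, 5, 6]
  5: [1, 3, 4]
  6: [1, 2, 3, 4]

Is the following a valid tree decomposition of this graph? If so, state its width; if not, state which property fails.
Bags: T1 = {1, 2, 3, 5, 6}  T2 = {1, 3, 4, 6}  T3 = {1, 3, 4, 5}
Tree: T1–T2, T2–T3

No — bags containing vertex 5 are not connected in the tree.

A tree decomposition must satisfy three properties: every vertex lies in some bag; for every edge, both endpoints lie together in some bag; and for every vertex, the bags containing it form a connected subtree. Here bags containing vertex 5 are not connected in the tree, so the decomposition is invalid.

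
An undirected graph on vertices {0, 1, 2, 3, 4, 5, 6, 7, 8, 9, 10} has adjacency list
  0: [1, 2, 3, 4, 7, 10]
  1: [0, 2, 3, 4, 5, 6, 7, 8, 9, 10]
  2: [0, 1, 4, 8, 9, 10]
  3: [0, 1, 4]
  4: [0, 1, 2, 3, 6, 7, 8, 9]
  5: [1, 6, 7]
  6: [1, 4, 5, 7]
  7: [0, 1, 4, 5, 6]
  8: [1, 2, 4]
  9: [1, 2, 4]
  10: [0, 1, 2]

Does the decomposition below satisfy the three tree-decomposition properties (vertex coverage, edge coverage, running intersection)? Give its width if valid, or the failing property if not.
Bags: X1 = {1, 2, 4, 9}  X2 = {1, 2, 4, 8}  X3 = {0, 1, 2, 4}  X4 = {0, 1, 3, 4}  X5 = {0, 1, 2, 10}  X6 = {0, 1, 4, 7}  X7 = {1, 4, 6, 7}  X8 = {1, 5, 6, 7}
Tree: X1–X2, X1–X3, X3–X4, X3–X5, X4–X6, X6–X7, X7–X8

Yes; width 3.

Checking the three conditions: (i) the bags cover all of {0, 1, 2, 3, 4, 5, 6, 7, 8, 9, 10}; (ii) for each edge, some bag contains both endpoints; (iii) the bags containing any fixed vertex form a subtree. All hold, so the decomposition is valid with width 4 − 1 = 3.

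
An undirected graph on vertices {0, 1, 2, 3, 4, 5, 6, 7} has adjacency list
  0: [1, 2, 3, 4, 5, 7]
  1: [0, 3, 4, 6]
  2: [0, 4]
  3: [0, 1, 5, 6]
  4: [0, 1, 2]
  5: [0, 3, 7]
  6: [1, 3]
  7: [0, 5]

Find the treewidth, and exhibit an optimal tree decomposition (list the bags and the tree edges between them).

Every bag has size at most 3, so the width is 3 − 1 = 2 and tw(G) ≤ 2. Conversely, {0, 1, 3} is a clique of size 3, and the vertices of any clique must share a bag in every tree decomposition; so some bag has ≥ 3 vertices and tw(G) ≥ 2. The upper and lower bounds meet at 2, so that is the treewidth.

Treewidth 2.
Bags: B1 = {0, 1, 4}  B2 = {0, 1, 3}  B3 = {1, 3, 6}  B4 = {0, 3, 5}  B5 = {0, 2, 4}  B6 = {0, 5, 7}
Tree: B1–B2, B2–B3, B2–B4, B1–B5, B4–B6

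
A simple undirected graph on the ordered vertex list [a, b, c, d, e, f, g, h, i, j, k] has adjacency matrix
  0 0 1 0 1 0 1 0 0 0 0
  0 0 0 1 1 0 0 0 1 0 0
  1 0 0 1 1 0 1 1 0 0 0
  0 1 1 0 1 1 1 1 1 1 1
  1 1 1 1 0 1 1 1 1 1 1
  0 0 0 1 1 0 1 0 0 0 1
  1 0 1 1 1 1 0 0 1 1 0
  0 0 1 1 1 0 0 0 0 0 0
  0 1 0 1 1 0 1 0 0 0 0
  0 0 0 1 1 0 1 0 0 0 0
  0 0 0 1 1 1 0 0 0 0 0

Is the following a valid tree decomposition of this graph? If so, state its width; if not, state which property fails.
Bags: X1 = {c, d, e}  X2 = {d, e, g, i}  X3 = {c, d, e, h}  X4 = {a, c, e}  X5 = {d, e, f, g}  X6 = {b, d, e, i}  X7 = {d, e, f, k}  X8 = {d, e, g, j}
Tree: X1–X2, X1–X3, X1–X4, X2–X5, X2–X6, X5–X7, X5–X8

A tree decomposition must satisfy three properties: every vertex lies in some bag; for every edge, both endpoints lie together in some bag; and for every vertex, the bags containing it form a connected subtree. Here edge (g,c) lies in no bag, so the decomposition is invalid.

No — edge (g,c) lies in no bag.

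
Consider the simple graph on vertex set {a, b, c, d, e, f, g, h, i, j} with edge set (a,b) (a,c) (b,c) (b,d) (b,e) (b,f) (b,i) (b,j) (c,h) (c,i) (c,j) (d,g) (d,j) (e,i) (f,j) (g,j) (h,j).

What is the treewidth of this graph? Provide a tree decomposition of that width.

The largest bag has 3 vertices, giving width 2; this decomposition certifies tw(G) ≤ 2. For the lower bound, the 3 vertices {d, g, j} are pairwise adjacent, and any tree decomposition puts a clique entirely inside one bag — forcing width ≥ 2. The upper and lower bounds meet at 2, so that is the treewidth.

Treewidth 2.
One such decomposition:
Bags: B1 = {b, c, j}  B2 = {b, c, i}  B3 = {b, f, j}  B4 = {b, e, i}  B5 = {c, h, j}  B6 = {b, d, j}  B7 = {a, b, c}  B8 = {d, g, j}
Tree: B1–B2, B1–B3, B2–B4, B1–B5, B1–B6, B1–B7, B6–B8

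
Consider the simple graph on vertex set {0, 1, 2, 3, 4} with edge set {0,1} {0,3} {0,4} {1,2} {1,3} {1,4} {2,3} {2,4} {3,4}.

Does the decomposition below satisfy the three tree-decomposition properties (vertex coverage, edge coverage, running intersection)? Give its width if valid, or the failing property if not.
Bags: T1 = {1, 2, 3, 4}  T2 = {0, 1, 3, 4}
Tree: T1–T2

Yes; width 3.

Vertex coverage: the bags together contain {0, 1, 2, 3, 4}, the full vertex set. Edge coverage: each edge of G has both endpoints in at least one bag. Running intersection: for every vertex, the bags containing it form a connected subtree. All three properties hold, so this is a valid tree decomposition of width max|bag| − 1 = 3, and hence tw(G) ≤ 3.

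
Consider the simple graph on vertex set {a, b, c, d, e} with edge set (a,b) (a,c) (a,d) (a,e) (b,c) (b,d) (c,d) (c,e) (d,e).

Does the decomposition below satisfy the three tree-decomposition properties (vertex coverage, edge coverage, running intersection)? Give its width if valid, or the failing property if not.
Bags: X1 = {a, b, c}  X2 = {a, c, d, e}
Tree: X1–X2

No — edge (d,b) lies in no bag.

A tree decomposition must satisfy three properties: every vertex lies in some bag; for every edge, both endpoints lie together in some bag; and for every vertex, the bags containing it form a connected subtree. Here edge (d,b) lies in no bag, so the decomposition is invalid.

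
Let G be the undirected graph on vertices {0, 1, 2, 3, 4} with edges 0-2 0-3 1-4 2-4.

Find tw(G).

A width-1 tree decomposition is:
Bags: B1 = {0, 3}  B2 = {0, 2}  B3 = {2, 4}  B4 = {1, 4}
Tree: B1–B2, B2–B3, B3–B4
Every bag has size at most 2, so the width is 2 − 1 = 1 and tw(G) ≤ 1. Since G has at least one edge (e.g. 3–0), it is not an edgeless graph, so tw(G) ≥ 1. Hence tw(G) = 1 exactly.

1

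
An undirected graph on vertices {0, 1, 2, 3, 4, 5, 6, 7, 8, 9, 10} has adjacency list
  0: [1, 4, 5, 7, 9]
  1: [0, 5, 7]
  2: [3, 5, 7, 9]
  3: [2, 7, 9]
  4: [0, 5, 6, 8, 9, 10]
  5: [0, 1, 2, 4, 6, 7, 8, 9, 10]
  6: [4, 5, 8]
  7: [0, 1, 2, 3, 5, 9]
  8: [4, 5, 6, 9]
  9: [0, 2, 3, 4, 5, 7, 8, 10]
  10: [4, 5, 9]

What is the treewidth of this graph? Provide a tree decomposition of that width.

The largest bag has 4 vertices, giving width 3; this decomposition certifies tw(G) ≤ 3. For the lower bound, the 4 vertices {2, 3, 7, 9} are pairwise adjacent, and any tree decomposition puts a clique entirely inside one bag — forcing width ≥ 3. Combining the bounds, tw(G) = 3.

Treewidth 3.
One such decomposition:
Bags: B1 = {0, 5, 7, 9}  B2 = {0, 4, 5, 9}  B3 = {4, 5, 9, 10}  B4 = {4, 5, 8, 9}  B5 = {2, 5, 7, 9}  B6 = {0, 1, 5, 7}  B7 = {2, 3, 7, 9}  B8 = {4, 5, 6, 8}
Tree: B1–B2, B2–B3, B2–B4, B1–B5, B1–B6, B5–B7, B4–B8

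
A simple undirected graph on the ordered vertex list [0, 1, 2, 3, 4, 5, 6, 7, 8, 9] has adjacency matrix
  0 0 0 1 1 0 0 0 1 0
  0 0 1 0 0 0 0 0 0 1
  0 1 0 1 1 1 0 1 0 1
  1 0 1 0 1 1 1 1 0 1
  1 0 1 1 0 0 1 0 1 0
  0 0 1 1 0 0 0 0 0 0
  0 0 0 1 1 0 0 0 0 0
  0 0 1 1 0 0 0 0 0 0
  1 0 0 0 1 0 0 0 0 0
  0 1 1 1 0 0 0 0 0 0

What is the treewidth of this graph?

A width-2 tree decomposition is:
Bags: B1 = {2, 3, 9}  B2 = {2, 3, 5}  B3 = {2, 3, 4}  B4 = {2, 3, 7}  B5 = {3, 4, 6}  B6 = {1, 2, 9}  B7 = {0, 3, 4}  B8 = {0, 4, 8}
Tree: B1–B2, B2–B3, B3–B4, B3–B5, B1–B6, B5–B7, B7–B8
Every bag has size at most 3, so the width is 3 − 1 = 2 and tw(G) ≤ 2. Conversely, {0, 4, 8} is a clique of size 3, and the vertices of any clique must share a bag in every tree decomposition; so some bag has ≥ 3 vertices and tw(G) ≥ 2. The upper and lower bounds meet at 2, so that is the treewidth.

2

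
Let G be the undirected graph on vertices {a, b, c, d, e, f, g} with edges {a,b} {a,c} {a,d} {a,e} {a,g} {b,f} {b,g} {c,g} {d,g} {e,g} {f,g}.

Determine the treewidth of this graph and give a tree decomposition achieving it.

Treewidth 2.
One such decomposition:
Bags: B1 = {a, b, g}  B2 = {a, c, g}  B3 = {a, d, g}  B4 = {b, f, g}  B5 = {a, e, g}
Tree: B1–B2, B1–B3, B1–B4, B3–B5

The largest bag has 3 vertices, giving width 2; this decomposition certifies tw(G) ≤ 2. Conversely, {a, d, g} is a clique of size 3, and the vertices of any clique must share a bag in every tree decomposition; so some bag has ≥ 3 vertices and tw(G) ≥ 2. Combining the bounds, tw(G) = 2.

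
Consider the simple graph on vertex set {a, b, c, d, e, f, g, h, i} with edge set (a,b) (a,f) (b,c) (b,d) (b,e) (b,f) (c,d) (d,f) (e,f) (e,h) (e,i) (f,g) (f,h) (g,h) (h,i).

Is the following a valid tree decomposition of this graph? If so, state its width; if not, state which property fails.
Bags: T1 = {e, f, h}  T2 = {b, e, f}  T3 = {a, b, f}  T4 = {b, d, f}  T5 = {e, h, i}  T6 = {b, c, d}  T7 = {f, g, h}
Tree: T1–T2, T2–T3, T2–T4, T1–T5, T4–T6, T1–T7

Yes; width 2.

Vertex coverage: the bags together contain {a, b, c, d, e, f, g, h, i}, the full vertex set. Edge coverage: each edge of G has both endpoints in at least one bag. Running intersection: for every vertex, the bags containing it form a connected subtree. All three properties hold, so this is a valid tree decomposition of width max|bag| − 1 = 2, and hence tw(G) ≤ 2.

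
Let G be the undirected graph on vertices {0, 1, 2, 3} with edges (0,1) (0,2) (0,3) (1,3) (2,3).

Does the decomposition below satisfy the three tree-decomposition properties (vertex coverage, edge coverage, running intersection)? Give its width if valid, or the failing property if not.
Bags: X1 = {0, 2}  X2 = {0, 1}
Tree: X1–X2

No — vertex 3 appears in no bag.

A tree decomposition must satisfy three properties: every vertex lies in some bag; for every edge, both endpoints lie together in some bag; and for every vertex, the bags containing it form a connected subtree. Here vertex 3 appears in no bag, so the decomposition is invalid.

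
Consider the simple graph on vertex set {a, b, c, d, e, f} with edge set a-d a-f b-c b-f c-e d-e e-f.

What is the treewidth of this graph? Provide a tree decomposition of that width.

Treewidth 2.
One such decomposition:
Bags: B1 = {a, d, f}  B2 = {d, e, f}  B3 = {b, e, f}  B4 = {b, c, e}
Tree: B1–B2, B2–B3, B3–B4

Each bag holds 3 vertices, so the decomposition has width 2, which upper-bounds the treewidth. Since a–d–e–f–a is a cycle in G, G is not acyclic. Forests are exactly the graphs of treewidth ≤ 1, so tw(G) ≥ 2. The upper and lower bounds meet at 2, so that is the treewidth.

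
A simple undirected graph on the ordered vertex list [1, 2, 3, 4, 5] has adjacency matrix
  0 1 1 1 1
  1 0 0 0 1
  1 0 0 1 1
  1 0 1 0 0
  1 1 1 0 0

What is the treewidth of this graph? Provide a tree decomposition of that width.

The largest bag has 3 vertices, giving width 2; this decomposition certifies tw(G) ≤ 2. For the lower bound, the 3 vertices {1, 2, 5} are pairwise adjacent, and any tree decomposition puts a clique entirely inside one bag — forcing width ≥ 2. Combining the bounds, tw(G) = 2.

Treewidth 2.
One optimal decomposition is:
Bags: B1 = {1, 3, 5}  B2 = {1, 2, 5}  B3 = {1, 3, 4}
Tree: B1–B2, B1–B3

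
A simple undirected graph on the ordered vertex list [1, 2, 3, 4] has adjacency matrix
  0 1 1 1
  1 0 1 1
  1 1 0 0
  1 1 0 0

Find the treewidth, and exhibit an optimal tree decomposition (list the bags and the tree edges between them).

The largest bag has 3 vertices, giving width 2; this decomposition certifies tw(G) ≤ 2. For the lower bound, the 3 vertices {1, 2, 3} are pairwise adjacent, and any tree decomposition puts a clique entirely inside one bag — forcing width ≥ 2. Hence tw(G) = 2 exactly.

Treewidth 2.
Bags: B1 = {1, 2, 3}  B2 = {1, 2, 4}
Tree: B1–B2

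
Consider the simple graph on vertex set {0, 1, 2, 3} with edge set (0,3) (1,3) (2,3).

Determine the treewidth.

A width-1 tree decomposition is:
Bags: B1 = {2, 3}  B2 = {0, 3}  B3 = {1, 3}
Tree: B1–B2, B1–B3
Every bag has size at most 2, so the width is 2 − 1 = 1 and tw(G) ≤ 1. G has an edge, so its treewidth is at least 1. Therefore the treewidth is 1.

1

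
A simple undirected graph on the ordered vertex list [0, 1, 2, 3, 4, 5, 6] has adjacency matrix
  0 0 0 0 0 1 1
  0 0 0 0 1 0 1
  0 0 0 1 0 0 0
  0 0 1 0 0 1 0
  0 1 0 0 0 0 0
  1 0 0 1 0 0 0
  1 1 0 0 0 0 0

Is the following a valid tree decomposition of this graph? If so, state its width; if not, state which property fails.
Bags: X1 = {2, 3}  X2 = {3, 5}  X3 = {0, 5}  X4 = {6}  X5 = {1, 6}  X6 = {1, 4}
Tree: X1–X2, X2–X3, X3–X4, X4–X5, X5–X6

No — edge (0,6) lies in no bag.

A tree decomposition must satisfy three properties: every vertex lies in some bag; for every edge, both endpoints lie together in some bag; and for every vertex, the bags containing it form a connected subtree. Here edge (0,6) lies in no bag, so the decomposition is invalid.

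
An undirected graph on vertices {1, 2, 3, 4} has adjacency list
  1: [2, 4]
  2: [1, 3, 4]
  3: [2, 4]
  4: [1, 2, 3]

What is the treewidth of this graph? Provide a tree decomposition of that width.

Treewidth 2.
One such decomposition:
Bags: B1 = {2, 3, 4}  B2 = {1, 2, 4}
Tree: B1–B2

The largest bag has 3 vertices, giving width 2; this decomposition certifies tw(G) ≤ 2. Conversely, {1, 2, 4} is a clique of size 3, and the vertices of any clique must share a bag in every tree decomposition; so some bag has ≥ 3 vertices and tw(G) ≥ 2. The upper and lower bounds meet at 2, so that is the treewidth.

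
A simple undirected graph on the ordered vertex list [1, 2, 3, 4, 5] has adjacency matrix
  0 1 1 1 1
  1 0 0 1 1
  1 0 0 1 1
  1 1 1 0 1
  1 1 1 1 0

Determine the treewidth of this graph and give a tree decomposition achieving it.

Each bag holds 4 vertices, so the decomposition has width 3, which upper-bounds the treewidth. On the other hand G contains the 4-clique {1, 2, 4, 5}. A clique must lie in a single bag of any decomposition, so no decomposition can have width below 3. Therefore the treewidth is 3.

Treewidth 3.
One such decomposition:
Bags: B1 = {1, 2, 4, 5}  B2 = {1, 3, 4, 5}
Tree: B1–B2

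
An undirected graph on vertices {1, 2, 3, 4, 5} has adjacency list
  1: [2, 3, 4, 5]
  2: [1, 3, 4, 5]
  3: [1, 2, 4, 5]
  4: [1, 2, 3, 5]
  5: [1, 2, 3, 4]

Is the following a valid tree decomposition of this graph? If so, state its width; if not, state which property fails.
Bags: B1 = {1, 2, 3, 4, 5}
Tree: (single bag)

Checking the three conditions: (i) the bags cover all of {1, 2, 3, 4, 5}; (ii) for each edge, some bag contains both endpoints; (iii) the bags containing any fixed vertex form a subtree. All hold, so the decomposition is valid with width 5 − 1 = 4.

Yes; width 4.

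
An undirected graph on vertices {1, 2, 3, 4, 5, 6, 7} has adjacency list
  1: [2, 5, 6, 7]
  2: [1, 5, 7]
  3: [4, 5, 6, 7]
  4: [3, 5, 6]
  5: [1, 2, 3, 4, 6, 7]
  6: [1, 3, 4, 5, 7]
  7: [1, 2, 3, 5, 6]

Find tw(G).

3

A width-3 tree decomposition is:
Bags: B1 = {3, 5, 6, 7}  B2 = {1, 5, 6, 7}  B3 = {3, 4, 5, 6}  B4 = {1, 2, 5, 7}
Tree: B1–B2, B1–B3, B2–B4
The largest bag has 4 vertices, giving width 3; this decomposition certifies tw(G) ≤ 3. For the lower bound, the 4 vertices {1, 2, 5, 7} are pairwise adjacent, and any tree decomposition puts a clique entirely inside one bag — forcing width ≥ 3. The upper and lower bounds meet at 3, so that is the treewidth.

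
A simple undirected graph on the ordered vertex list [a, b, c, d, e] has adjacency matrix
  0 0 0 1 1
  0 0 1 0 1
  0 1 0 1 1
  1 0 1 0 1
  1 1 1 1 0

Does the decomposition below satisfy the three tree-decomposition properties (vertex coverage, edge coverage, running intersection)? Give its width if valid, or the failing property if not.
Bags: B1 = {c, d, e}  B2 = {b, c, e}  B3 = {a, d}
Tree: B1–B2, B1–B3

A tree decomposition must satisfy three properties: every vertex lies in some bag; for every edge, both endpoints lie together in some bag; and for every vertex, the bags containing it form a connected subtree. Here edge (e,a) lies in no bag, so the decomposition is invalid.

No — edge (e,a) lies in no bag.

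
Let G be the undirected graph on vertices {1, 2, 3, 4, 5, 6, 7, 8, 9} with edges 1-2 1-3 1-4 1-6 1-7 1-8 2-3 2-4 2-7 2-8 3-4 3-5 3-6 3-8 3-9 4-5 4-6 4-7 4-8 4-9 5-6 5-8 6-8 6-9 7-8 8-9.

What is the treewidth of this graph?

4

A width-4 tree decomposition is:
Bags: B1 = {1, 3, 4, 6, 8}  B2 = {3, 4, 6, 8, 9}  B3 = {1, 2, 3, 4, 8}  B4 = {3, 4, 5, 6, 8}  B5 = {1, 2, 4, 7, 8}
Tree: B1–B2, B1–B3, B2–B4, B3–B5
The largest bag has 5 vertices, giving width 4; this decomposition certifies tw(G) ≤ 4. On the other hand G contains the 5-clique {1, 2, 3, 4, 8}. A clique must lie in a single bag of any decomposition, so no decomposition can have width below 4. Therefore the treewidth is 4.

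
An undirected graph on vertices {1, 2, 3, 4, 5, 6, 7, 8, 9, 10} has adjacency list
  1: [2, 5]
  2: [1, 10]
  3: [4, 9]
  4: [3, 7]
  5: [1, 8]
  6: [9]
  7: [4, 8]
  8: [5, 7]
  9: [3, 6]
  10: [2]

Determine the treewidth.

A width-1 tree decomposition is:
Bags: B1 = {6, 9}  B2 = {3, 9}  B3 = {3, 4}  B4 = {4, 7}  B5 = {7, 8}  B6 = {5, 8}  B7 = {1, 5}  B8 = {1, 2}  B9 = {2, 10}
Tree: B1–B2, B2–B3, B3–B4, B4–B5, B5–B6, B6–B7, B7–B8, B8–B9
The largest bag has 2 vertices, giving width 1; this decomposition certifies tw(G) ≤ 1. Since G has at least one edge (e.g. 6–9), it is not an edgeless graph, so tw(G) ≥ 1. The upper and lower bounds meet at 1, so that is the treewidth.

1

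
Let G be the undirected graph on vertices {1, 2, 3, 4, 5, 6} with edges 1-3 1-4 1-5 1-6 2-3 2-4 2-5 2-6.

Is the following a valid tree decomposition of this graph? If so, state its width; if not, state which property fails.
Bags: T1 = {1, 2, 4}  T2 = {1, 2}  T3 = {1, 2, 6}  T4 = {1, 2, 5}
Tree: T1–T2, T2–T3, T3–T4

No — vertex 3 appears in no bag.

A tree decomposition must satisfy three properties: every vertex lies in some bag; for every edge, both endpoints lie together in some bag; and for every vertex, the bags containing it form a connected subtree. Here vertex 3 appears in no bag, so the decomposition is invalid.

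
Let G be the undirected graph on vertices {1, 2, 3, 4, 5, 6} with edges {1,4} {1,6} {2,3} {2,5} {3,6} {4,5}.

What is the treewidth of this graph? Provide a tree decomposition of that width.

The largest bag has 3 vertices, giving width 2; this decomposition certifies tw(G) ≤ 2. The edges 2–5–4–1–6–3–2 form a cycle, so G is not a tree and its treewidth is at least 2. The upper and lower bounds meet at 2, so that is the treewidth.

Treewidth 2.
One optimal decomposition is:
Bags: B1 = {2, 4, 5}  B2 = {1, 2, 4}  B3 = {1, 2, 6}  B4 = {2, 3, 6}
Tree: B1–B2, B2–B3, B3–B4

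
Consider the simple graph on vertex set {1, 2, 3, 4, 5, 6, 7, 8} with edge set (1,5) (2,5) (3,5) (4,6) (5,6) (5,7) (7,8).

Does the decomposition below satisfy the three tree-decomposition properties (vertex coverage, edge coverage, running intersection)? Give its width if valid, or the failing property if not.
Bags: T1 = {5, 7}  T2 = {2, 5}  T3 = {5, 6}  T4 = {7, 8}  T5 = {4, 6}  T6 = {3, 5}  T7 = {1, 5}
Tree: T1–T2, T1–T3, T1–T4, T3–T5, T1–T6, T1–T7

Yes; width 1.

Checking the three conditions: (i) the bags cover all of {1, 2, 3, 4, 5, 6, 7, 8}; (ii) for each edge, some bag contains both endpoints; (iii) the bags containing any fixed vertex form a subtree. All hold, so the decomposition is valid with width 2 − 1 = 1.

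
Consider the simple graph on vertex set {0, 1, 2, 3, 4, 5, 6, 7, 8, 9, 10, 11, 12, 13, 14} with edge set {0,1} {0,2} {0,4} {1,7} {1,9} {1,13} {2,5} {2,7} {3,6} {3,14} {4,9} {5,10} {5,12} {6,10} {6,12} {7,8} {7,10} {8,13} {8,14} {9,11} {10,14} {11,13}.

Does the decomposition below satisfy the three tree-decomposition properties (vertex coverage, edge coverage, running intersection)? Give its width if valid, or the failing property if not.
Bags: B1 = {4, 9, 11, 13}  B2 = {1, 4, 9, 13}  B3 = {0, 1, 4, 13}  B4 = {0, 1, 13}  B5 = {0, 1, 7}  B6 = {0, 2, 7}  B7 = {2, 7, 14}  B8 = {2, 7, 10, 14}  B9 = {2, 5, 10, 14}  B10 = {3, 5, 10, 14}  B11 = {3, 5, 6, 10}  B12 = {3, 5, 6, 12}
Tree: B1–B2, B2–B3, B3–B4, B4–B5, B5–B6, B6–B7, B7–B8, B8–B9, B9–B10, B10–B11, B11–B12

No — vertex 8 appears in no bag.

A tree decomposition must satisfy three properties: every vertex lies in some bag; for every edge, both endpoints lie together in some bag; and for every vertex, the bags containing it form a connected subtree. Here vertex 8 appears in no bag, so the decomposition is invalid.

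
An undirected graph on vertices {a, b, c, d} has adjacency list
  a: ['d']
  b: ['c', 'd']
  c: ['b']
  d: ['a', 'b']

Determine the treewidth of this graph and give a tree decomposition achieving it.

Every bag has size at most 2, so the width is 2 − 1 = 1 and tw(G) ≤ 1. Any graph with an edge has treewidth ≥ 1, and G has the edge a–d. Therefore the treewidth is 1.

Treewidth 1.
One such decomposition:
Bags: B1 = {a, d}  B2 = {b, d}  B3 = {b, c}
Tree: B1–B2, B2–B3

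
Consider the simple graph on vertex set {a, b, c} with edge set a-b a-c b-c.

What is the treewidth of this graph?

2

A width-2 tree decomposition is:
Bags: B1 = {a, b, c}
Tree: (single bag)
With just one bag of size 3, the width is 3 − 1 = 2, so tw(G) ≤ 2. Conversely, {a, b, c} is a clique of size 3, and the vertices of any clique must share a bag in every tree decomposition; so some bag has ≥ 3 vertices and tw(G) ≥ 2. Combining the bounds, tw(G) = 2.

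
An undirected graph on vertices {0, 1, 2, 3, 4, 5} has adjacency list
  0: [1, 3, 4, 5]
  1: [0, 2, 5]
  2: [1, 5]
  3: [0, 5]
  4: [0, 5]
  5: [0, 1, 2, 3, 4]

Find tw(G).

A width-2 tree decomposition is:
Bags: B1 = {0, 1, 5}  B2 = {0, 3, 5}  B3 = {1, 2, 5}  B4 = {0, 4, 5}
Tree: B1–B2, B1–B3, B1–B4
The largest bag has 3 vertices, giving width 2; this decomposition certifies tw(G) ≤ 2. On the other hand G contains the 3-clique {0, 1, 5}. A clique must lie in a single bag of any decomposition, so no decomposition can have width below 2. Combining the bounds, tw(G) = 2.

2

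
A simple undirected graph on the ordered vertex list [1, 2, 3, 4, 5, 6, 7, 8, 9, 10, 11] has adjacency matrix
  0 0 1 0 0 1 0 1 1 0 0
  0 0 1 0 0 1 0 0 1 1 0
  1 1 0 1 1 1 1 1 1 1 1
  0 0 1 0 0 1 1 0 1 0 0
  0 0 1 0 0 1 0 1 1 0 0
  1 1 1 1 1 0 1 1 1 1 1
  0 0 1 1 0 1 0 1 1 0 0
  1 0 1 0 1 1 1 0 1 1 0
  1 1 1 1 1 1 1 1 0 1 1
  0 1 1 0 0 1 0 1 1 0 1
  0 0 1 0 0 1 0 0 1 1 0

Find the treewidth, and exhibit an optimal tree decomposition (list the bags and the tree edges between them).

Every bag has size at most 5, so the width is 5 − 1 = 4 and tw(G) ≤ 4. Conversely, {1, 3, 6, 8, 9} is a clique of size 5, and the vertices of any clique must share a bag in every tree decomposition; so some bag has ≥ 5 vertices and tw(G) ≥ 4. Combining the bounds, tw(G) = 4.

Treewidth 4.
One optimal decomposition is:
Bags: B1 = {3, 6, 8, 9, 10}  B2 = {1, 3, 6, 8, 9}  B3 = {3, 6, 9, 10, 11}  B4 = {3, 6, 7, 8, 9}  B5 = {3, 4, 6, 7, 9}  B6 = {3, 5, 6, 8, 9}  B7 = {2, 3, 6, 9, 10}
Tree: B1–B2, B1–B3, B2–B4, B4–B5, B1–B6, B1–B7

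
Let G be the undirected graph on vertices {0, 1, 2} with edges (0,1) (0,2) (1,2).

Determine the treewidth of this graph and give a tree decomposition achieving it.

Treewidth 2.
Bags: B1 = {0, 1, 2}
Tree: (single bag)

A single bag containing all 3 vertices is trivially a valid decomposition of width 2. On the other hand G contains the 3-clique {0, 1, 2}. A clique must lie in a single bag of any decomposition, so no decomposition can have width below 2. Hence tw(G) = 2 exactly.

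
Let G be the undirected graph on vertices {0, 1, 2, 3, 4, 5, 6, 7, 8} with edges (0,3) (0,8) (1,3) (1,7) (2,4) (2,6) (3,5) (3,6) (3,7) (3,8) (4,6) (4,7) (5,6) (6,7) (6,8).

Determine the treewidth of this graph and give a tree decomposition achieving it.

Treewidth 2.
One optimal decomposition is:
Bags: B1 = {3, 6, 8}  B2 = {3, 6, 7}  B3 = {1, 3, 7}  B4 = {4, 6, 7}  B5 = {3, 5, 6}  B6 = {0, 3, 8}  B7 = {2, 4, 6}
Tree: B1–B2, B2–B3, B2–B4, B2–B5, B1–B6, B4–B7

The largest bag has 3 vertices, giving width 2; this decomposition certifies tw(G) ≤ 2. Conversely, {2, 4, 6} is a clique of size 3, and the vertices of any clique must share a bag in every tree decomposition; so some bag has ≥ 3 vertices and tw(G) ≥ 2. The upper and lower bounds meet at 2, so that is the treewidth.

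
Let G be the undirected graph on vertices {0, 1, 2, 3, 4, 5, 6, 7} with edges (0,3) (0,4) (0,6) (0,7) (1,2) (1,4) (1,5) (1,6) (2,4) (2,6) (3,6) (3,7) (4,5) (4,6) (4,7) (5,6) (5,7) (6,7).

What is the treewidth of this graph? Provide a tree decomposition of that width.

Treewidth 3.
Bags: B1 = {4, 5, 6, 7}  B2 = {0, 4, 6, 7}  B3 = {1, 4, 5, 6}  B4 = {0, 3, 6, 7}  B5 = {1, 2, 4, 6}
Tree: B1–B2, B1–B3, B2–B4, B3–B5

Each bag holds 4 vertices, so the decomposition has width 3, which upper-bounds the treewidth. On the other hand G contains the 4-clique {0, 3, 6, 7}. A clique must lie in a single bag of any decomposition, so no decomposition can have width below 3. Therefore the treewidth is 3.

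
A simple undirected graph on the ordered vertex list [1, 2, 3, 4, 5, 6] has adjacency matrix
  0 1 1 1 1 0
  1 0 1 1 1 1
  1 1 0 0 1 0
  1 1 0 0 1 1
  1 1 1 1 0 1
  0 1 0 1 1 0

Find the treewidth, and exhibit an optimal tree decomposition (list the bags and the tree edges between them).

Treewidth 3.
One such decomposition:
Bags: B1 = {1, 2, 3, 5}  B2 = {1, 2, 4, 5}  B3 = {2, 4, 5, 6}
Tree: B1–B2, B2–B3

Every bag has size at most 4, so the width is 4 − 1 = 3 and tw(G) ≤ 3. On the other hand G contains the 4-clique {1, 2, 3, 5}. A clique must lie in a single bag of any decomposition, so no decomposition can have width below 3. Therefore the treewidth is 3.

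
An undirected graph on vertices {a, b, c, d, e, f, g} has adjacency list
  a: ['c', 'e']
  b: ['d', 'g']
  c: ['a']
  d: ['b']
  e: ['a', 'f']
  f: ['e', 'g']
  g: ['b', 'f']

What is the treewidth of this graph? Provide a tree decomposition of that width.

Treewidth 1.
One optimal decomposition is:
Bags: B1 = {b, d}  B2 = {b, g}  B3 = {f, g}  B4 = {e, f}  B5 = {a, e}  B6 = {a, c}
Tree: B1–B2, B2–B3, B3–B4, B4–B5, B5–B6

The largest bag has 2 vertices, giving width 1; this decomposition certifies tw(G) ≤ 1. G has an edge, so its treewidth is at least 1. Therefore the treewidth is 1.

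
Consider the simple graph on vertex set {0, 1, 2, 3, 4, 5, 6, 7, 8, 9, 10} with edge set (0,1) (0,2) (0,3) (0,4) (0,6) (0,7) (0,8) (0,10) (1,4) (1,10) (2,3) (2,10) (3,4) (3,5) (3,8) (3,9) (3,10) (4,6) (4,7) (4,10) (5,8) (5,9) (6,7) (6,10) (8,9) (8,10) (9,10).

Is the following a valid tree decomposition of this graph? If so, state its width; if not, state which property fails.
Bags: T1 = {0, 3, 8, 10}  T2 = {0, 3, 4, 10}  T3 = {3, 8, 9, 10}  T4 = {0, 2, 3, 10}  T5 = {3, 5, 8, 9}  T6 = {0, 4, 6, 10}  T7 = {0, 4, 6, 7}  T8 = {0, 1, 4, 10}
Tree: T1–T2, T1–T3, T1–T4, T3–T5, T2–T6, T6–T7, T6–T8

Checking the three conditions: (i) the bags cover all of {0, 1, 2, 3, 4, 5, 6, 7, 8, 9, 10}; (ii) for each edge, some bag contains both endpoints; (iii) the bags containing any fixed vertex form a subtree. All hold, so the decomposition is valid with width 4 − 1 = 3.

Yes; width 3.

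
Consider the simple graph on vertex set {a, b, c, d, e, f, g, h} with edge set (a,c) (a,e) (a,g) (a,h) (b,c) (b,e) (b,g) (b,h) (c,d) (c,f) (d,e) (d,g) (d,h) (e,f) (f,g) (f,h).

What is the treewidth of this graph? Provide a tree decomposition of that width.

The largest bag has 5 vertices, giving width 4; this decomposition certifies tw(G) ≤ 4. For the lower bound: the 5 vertex sets {a,h}, {b,c}, {e,f}, {g}, {d} are disjoint, each induces a connected subgraph, and every pair is joined by at least one edge of G. Contracting each set to a single vertex therefore yields K_{5} as a minor, and since treewidth is minor-monotone, tw(G) ≥ tw(K_{5}) = 4. Therefore the treewidth is 4.

Treewidth 4.
One such decomposition:
Bags: B1 = {a, c, e, g, h}  B2 = {b, c, e, g, h}  B3 = {c, e, f, g, h}  B4 = {c, d, e, g, h}
Tree: B1–B2, B2–B3, B3–B4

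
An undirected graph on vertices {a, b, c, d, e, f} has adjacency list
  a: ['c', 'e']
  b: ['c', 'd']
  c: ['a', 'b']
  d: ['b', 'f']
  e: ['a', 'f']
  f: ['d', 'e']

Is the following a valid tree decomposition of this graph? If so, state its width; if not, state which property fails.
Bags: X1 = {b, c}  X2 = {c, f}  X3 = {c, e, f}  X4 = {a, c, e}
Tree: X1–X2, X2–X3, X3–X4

A tree decomposition must satisfy three properties: every vertex lies in some bag; for every edge, both endpoints lie together in some bag; and for every vertex, the bags containing it form a connected subtree. Here vertex d appears in no bag, so the decomposition is invalid.

No — vertex d appears in no bag.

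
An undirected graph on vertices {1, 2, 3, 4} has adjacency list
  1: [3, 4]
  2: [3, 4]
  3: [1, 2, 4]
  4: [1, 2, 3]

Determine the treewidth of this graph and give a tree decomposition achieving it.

Treewidth 2.
One such decomposition:
Bags: B1 = {2, 3, 4}  B2 = {1, 3, 4}
Tree: B1–B2

Each bag holds 3 vertices, so the decomposition has width 2, which upper-bounds the treewidth. Conversely, {1, 3, 4} is a clique of size 3, and the vertices of any clique must share a bag in every tree decomposition; so some bag has ≥ 3 vertices and tw(G) ≥ 2. Therefore the treewidth is 2.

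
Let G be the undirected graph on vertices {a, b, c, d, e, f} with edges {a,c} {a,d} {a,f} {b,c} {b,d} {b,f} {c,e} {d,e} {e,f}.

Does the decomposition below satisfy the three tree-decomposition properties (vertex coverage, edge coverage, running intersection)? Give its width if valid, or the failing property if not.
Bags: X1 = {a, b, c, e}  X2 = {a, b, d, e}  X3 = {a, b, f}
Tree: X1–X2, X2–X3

No — edge (e,f) lies in no bag.

A tree decomposition must satisfy three properties: every vertex lies in some bag; for every edge, both endpoints lie together in some bag; and for every vertex, the bags containing it form a connected subtree. Here edge (e,f) lies in no bag, so the decomposition is invalid.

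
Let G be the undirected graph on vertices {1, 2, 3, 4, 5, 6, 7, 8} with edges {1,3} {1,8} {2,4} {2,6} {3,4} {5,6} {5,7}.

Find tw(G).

A width-1 tree decomposition is:
Bags: B1 = {5, 7}  B2 = {5, 6}  B3 = {2, 6}  B4 = {2, 4}  B5 = {3, 4}  B6 = {1, 3}  B7 = {1, 8}
Tree: B1–B2, B2–B3, B3–B4, B4–B5, B5–B6, B6–B7
Every bag has size at most 2, so the width is 2 − 1 = 1 and tw(G) ≤ 1. G has an edge, so its treewidth is at least 1. The upper and lower bounds meet at 1, so that is the treewidth.

1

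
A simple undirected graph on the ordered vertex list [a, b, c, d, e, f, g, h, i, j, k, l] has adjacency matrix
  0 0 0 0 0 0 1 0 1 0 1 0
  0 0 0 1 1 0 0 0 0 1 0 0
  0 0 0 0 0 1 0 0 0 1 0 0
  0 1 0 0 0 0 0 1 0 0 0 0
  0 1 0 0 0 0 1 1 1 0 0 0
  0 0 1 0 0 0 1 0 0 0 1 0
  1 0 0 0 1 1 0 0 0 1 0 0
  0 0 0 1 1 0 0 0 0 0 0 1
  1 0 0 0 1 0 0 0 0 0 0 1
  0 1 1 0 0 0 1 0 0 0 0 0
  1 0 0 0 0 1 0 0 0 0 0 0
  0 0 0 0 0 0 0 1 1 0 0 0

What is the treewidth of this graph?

3

A width-3 tree decomposition is:
Bags: B1 = {b, d, h, l}  B2 = {b, e, h, l}  B3 = {b, e, i, l}  B4 = {b, e, i, j}  B5 = {e, g, i, j}  B6 = {a, g, i, j}  B7 = {a, c, g, j}  B8 = {a, c, f, g}  B9 = {a, c, f, k}
Tree: B1–B2, B2–B3, B3–B4, B4–B5, B5–B6, B6–B7, B7–B8, B8–B9
The largest bag has 4 vertices, giving width 3; this decomposition certifies tw(G) ≤ 3. For the lower bound: the 4 vertex sets {d,h,l}, {b}, {e}, {a,g,i,j} are disjoint, each induces a connected subgraph, and every pair is joined by at least one edge of G. Contracting each set to a single vertex therefore yields K_{4} as a minor, and since treewidth is minor-monotone, tw(G) ≥ tw(K_{4}) = 3. Hence tw(G) = 3 exactly.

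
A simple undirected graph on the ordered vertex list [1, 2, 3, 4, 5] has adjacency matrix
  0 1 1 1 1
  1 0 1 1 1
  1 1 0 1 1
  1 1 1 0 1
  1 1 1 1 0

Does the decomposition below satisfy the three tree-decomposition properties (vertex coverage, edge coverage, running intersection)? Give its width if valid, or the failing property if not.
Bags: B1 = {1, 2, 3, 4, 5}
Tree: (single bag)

Every vertex of G appears in some bag (union = {1, 2, 3, 4, 5}); every edge is covered by a bag; and for each vertex v the set of bags containing v is connected in the bag tree. The decomposition is therefore valid. The largest bag has 5 vertices, so the width is 4.

Yes; width 4.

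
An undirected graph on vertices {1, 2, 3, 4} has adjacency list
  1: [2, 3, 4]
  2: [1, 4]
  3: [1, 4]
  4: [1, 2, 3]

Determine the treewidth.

A width-2 tree decomposition is:
Bags: B1 = {1, 2, 4}  B2 = {1, 3, 4}
Tree: B1–B2
The largest bag has 3 vertices, giving width 2; this decomposition certifies tw(G) ≤ 2. For the lower bound, the 3 vertices {1, 2, 4} are pairwise adjacent, and any tree decomposition puts a clique entirely inside one bag — forcing width ≥ 2. Hence tw(G) = 2 exactly.

2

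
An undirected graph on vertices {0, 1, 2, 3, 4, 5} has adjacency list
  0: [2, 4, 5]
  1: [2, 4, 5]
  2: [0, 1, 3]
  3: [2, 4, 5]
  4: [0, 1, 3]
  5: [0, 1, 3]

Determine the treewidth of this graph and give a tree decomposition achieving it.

Treewidth 3.
One such decomposition:
Bags: B1 = {0, 1, 3, 5}  B2 = {0, 1, 3, 4}  B3 = {0, 1, 2, 3}
Tree: B1–B2, B2–B3

The largest bag has 4 vertices, giving width 3; this decomposition certifies tw(G) ≤ 3. For the lower bound: the 4 vertex sets {0,5}, {3,4}, {1}, {2} are disjoint, each induces a connected subgraph, and every pair is joined by at least one edge of G. Contracting each set to a single vertex therefore yields K_{4} as a minor, and since treewidth is minor-monotone, tw(G) ≥ tw(K_{4}) = 3. Hence tw(G) = 3 exactly.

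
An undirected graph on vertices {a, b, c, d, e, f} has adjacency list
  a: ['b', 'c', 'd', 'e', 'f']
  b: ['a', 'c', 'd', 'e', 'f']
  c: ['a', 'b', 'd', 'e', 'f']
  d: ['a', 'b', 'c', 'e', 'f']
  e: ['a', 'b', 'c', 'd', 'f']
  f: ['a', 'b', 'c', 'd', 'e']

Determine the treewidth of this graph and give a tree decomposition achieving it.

Treewidth 5.
One optimal decomposition is:
Bags: B1 = {a, b, c, d, e, f}
Tree: (single bag)

A single bag containing all 6 vertices is trivially a valid decomposition of width 5. For the lower bound, the 6 vertices {a, b, c, d, e, f} are pairwise adjacent, and any tree decomposition puts a clique entirely inside one bag — forcing width ≥ 5. Combining the bounds, tw(G) = 5.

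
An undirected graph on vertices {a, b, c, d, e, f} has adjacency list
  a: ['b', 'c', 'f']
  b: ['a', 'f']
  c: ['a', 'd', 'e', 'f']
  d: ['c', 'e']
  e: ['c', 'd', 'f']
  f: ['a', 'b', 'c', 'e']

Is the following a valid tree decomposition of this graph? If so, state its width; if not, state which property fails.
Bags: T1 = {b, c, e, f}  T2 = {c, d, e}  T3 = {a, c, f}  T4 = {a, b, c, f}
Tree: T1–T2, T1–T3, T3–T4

No — bags containing vertex b are not connected in the tree.

A tree decomposition must satisfy three properties: every vertex lies in some bag; for every edge, both endpoints lie together in some bag; and for every vertex, the bags containing it form a connected subtree. Here bags containing vertex b are not connected in the tree, so the decomposition is invalid.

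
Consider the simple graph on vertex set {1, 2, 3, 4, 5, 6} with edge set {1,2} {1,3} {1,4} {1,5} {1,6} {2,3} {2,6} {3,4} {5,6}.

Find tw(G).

A width-2 tree decomposition is:
Bags: B1 = {1, 2, 6}  B2 = {1, 2, 3}  B3 = {1, 5, 6}  B4 = {1, 3, 4}
Tree: B1–B2, B1–B3, B2–B4
The largest bag has 3 vertices, giving width 2; this decomposition certifies tw(G) ≤ 2. On the other hand G contains the 3-clique {1, 2, 3}. A clique must lie in a single bag of any decomposition, so no decomposition can have width below 2. The upper and lower bounds meet at 2, so that is the treewidth.

2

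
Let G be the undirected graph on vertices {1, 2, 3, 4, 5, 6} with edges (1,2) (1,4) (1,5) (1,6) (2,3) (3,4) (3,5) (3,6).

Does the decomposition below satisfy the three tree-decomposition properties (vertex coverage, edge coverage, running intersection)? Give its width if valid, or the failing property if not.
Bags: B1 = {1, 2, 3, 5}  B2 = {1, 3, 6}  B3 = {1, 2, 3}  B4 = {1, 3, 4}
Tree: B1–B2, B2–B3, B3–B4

No — bags containing vertex 2 are not connected in the tree.

A tree decomposition must satisfy three properties: every vertex lies in some bag; for every edge, both endpoints lie together in some bag; and for every vertex, the bags containing it form a connected subtree. Here bags containing vertex 2 are not connected in the tree, so the decomposition is invalid.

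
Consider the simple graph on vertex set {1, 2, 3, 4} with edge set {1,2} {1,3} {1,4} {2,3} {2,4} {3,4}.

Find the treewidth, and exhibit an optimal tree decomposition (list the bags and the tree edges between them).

Treewidth 3.
Bags: B1 = {1, 2, 3, 4}
Tree: (single bag)

With just one bag of size 4, the width is 4 − 1 = 3, so tw(G) ≤ 3. On the other hand G contains the 4-clique {1, 2, 3, 4}. A clique must lie in a single bag of any decomposition, so no decomposition can have width below 3. Hence tw(G) = 3 exactly.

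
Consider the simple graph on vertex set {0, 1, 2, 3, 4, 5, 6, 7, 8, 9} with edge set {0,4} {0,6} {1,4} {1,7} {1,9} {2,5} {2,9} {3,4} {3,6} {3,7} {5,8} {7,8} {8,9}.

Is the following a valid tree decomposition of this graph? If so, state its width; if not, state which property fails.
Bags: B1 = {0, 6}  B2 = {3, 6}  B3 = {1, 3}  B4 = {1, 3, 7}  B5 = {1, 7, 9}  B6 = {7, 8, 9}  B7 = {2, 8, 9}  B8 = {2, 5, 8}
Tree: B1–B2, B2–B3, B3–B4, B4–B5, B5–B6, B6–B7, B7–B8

No — vertex 4 appears in no bag.

A tree decomposition must satisfy three properties: every vertex lies in some bag; for every edge, both endpoints lie together in some bag; and for every vertex, the bags containing it form a connected subtree. Here vertex 4 appears in no bag, so the decomposition is invalid.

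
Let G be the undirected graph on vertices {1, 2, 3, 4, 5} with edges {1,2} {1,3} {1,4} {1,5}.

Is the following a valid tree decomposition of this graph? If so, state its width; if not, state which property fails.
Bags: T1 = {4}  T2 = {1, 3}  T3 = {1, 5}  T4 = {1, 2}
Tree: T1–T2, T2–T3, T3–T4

No — edge (1,4) lies in no bag.

A tree decomposition must satisfy three properties: every vertex lies in some bag; for every edge, both endpoints lie together in some bag; and for every vertex, the bags containing it form a connected subtree. Here edge (1,4) lies in no bag, so the decomposition is invalid.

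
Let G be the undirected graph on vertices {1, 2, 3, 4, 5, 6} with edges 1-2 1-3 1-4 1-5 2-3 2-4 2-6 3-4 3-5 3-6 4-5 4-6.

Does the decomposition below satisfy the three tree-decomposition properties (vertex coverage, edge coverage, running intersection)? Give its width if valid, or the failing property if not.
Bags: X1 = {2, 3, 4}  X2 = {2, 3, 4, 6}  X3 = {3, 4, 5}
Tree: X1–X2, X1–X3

A tree decomposition must satisfy three properties: every vertex lies in some bag; for every edge, both endpoints lie together in some bag; and for every vertex, the bags containing it form a connected subtree. Here vertex 1 appears in no bag, so the decomposition is invalid.

No — vertex 1 appears in no bag.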